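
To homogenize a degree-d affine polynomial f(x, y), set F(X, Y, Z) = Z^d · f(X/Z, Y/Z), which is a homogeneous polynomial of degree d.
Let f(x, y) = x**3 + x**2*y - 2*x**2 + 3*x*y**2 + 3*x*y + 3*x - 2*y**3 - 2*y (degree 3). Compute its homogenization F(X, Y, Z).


F(X, Y, Z) = X**3 + X**2*Y - 2*X**2*Z + 3*X*Y**2 + 3*X*Y*Z + 3*X*Z**2 - 2*Y**3 - 2*Y*Z**2

deg(f) = 3.
Substitute x = X/Z, y = Y/Z into f, then multiply by Z^3.
  monomial 1·x^3·y^0 ↦ 1·X^3·Y^0·Z^0.
  monomial 1·x^2·y^1 ↦ 1·X^2·Y^1·Z^0.
  monomial -2·x^2·y^0 ↦ -2·X^2·Y^0·Z^1.
  monomial 3·x^1·y^2 ↦ 3·X^1·Y^2·Z^0.
  monomial 3·x^1·y^1 ↦ 3·X^1·Y^1·Z^1.
  monomial 3·x^1·y^0 ↦ 3·X^1·Y^0·Z^2.
  monomial -2·x^0·y^3 ↦ -2·X^0·Y^3·Z^0.
  monomial -2·x^0·y^1 ↦ -2·X^0·Y^1·Z^2.
Collecting: F(X, Y, Z) = X**3 + X**2*Y - 2*X**2*Z + 3*X*Y**2 + 3*X*Y*Z + 3*X*Z**2 - 2*Y**3 - 2*Y*Z**2.


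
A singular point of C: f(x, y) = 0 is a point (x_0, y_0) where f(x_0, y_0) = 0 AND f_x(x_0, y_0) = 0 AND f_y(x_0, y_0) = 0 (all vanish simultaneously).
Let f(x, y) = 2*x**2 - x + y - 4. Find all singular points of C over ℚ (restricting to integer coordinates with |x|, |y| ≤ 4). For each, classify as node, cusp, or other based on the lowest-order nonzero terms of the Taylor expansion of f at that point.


No singular points in the scanned grid; C is smooth there.

Compute partial derivatives:
  f_x = 4*x - 1.
  f_y = 1.
f_y = 1 is a nonzero constant, so f_y never vanishes: no point (x, y) can satisfy f = f_x = f_y = 0. In particular no (x, y) ∈ {−4, ..., 4}² is singular; the curve is smooth.


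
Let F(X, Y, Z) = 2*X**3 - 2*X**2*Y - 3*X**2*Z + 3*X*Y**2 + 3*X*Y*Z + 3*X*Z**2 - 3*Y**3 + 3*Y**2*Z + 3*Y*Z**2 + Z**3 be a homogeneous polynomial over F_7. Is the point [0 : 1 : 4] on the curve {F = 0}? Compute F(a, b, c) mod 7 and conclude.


F(0,1,4) ≡ 2 (mod 7); P is NOT on the curve.

Evaluate F(0, 1, 4) term-by-term (mod 7).
  2*X**3 ↦ 2·0·1·1 = 0
  -2*X**2*Y ↦ -2·0·1·1 = 0
  -3*X**2*Z ↦ -3·0·1·4 = 0
  3*X*Y**2 ↦ 3·0·1·1 = 0
  3*X*Y*Z ↦ 3·0·1·4 = 0
  3*X*Z**2 ↦ 3·0·1·16 = 0
  -3*Y**3 ↦ -3·1·1·1 = -3
  3*Y**2*Z ↦ 3·1·1·4 = 12
  3*Y*Z**2 ↦ 3·1·1·16 = 48
  Z**3 ↦ 1·1·1·64 = 64
Sum: F(0, 1, 4) = (0) + (0) + (0) + (0) + (0) + (0) + (-3) + (12) + (48) + (64) = 121.
Reducing mod 7: 121 ≡ 2 (mod 7).
Since F(a, b, c) ≡ 2 ≠ 0 (mod 7), P does NOT lie on the curve.


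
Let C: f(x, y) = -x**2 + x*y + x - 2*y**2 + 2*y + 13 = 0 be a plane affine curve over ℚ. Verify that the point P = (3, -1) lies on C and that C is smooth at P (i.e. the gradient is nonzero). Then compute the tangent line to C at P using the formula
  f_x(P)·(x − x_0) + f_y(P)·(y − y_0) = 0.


Tangent line at P: -6*x + 9*y + 27 = 0.

Step 1: f(3, -1) = 0, so P lies on C.
Step 2: partial derivatives
  f_x(x, y) = -2*x + y + 1, f_y(x, y) = x - 4*y + 2.
  f_x(P) = -6, f_y(P) = 9 (gradient nonzero, so P is smooth).
Step 3: tangent line at P: -6·(x − 3) + 9·(y − -1) = 0.
Expanding: -6*x + 9*y + 27 = 0.


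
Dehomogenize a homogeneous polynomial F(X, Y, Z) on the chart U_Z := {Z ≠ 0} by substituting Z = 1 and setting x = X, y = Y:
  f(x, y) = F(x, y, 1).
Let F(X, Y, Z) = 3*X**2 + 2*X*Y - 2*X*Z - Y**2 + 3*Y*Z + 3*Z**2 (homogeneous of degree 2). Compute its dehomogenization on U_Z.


f(x, y) = 3*x**2 + 2*x*y - 2*x - y**2 + 3*y + 3

On U_Z we set Z = 1. Each monomial c·X^i·Y^j·Z^k in F becomes c·x^i·y^j·1^k = c·x^i·y^j.
Substituting Z = 1: F(X, Y, 1) = 3*x**2 + 2*x*y - 2*x - y**2 + 3*y + 3.
Note: deg(f) ≤ deg(F) = 2; strict inequality happens when F is divisible by Z (lost terms).


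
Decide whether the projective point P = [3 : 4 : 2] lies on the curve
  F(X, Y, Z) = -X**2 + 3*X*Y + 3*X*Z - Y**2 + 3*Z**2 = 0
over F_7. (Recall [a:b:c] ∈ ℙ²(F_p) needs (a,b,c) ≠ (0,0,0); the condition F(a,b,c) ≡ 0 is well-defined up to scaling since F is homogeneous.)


F(3,4,2) ≡ 6 (mod 7); P is NOT on the curve.

Evaluate F(3, 4, 2) term-by-term (mod 7).
  -X**2 ↦ -1·9·1·1 = -9
  3*X*Y ↦ 3·3·4·1 = 36
  3*X*Z ↦ 3·3·1·2 = 18
  -Y**2 ↦ -1·1·16·1 = -16
  3*Z**2 ↦ 3·1·1·4 = 12
Sum: F(3, 4, 2) = (-9) + (36) + (18) + (-16) + (12) = 41.
Reducing mod 7: 41 ≡ 6 (mod 7).
Since F(a, b, c) ≡ 6 ≠ 0 (mod 7), P does NOT lie on the curve.


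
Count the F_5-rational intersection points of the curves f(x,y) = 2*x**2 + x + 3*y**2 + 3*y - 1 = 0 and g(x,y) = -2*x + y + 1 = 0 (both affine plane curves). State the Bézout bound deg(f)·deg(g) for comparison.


Common zeros: {(2, 3), (3, 0)}; count = 2; Bézout bound = 2.

deg(f) = 2, deg(g) = 1, so Bézout bound = 2.
Scan x ∈ F_5. For each x, list the y ∈ F_5 with f(x, y) ≡ 0 and those with g(x, y) ≡ 0 (mod 5); the common zeros in that column are the intersection.
  x = 0: f ≡ 0 at y ∈ {1, 3}; g ≡ 0 at y ∈ {4}; common: ∅.
  x = 1: f ≡ 0 at y ∈ {2}; g ≡ 0 at y ∈ {1}; common: ∅.
  x = 2: f ≡ 0 at y ∈ {1, 3}; g ≡ 0 at y ∈ {3}; common: {3}.
  x = 3: f ≡ 0 at y ∈ {0, 4}; g ≡ 0 at y ∈ {0}; common: {0}.
  x = 4: f ≡ 0 at y ∈ {0, 4}; g ≡ 0 at y ∈ {2}; common: ∅.
Collecting: common zeros = {(2, 3), (3, 0)}, so the count is 2.
Comparison with the Bézout bound: 2 ≤ 2 = deg(f)·deg(g), as expected for curves with no common component (the bound is attained).


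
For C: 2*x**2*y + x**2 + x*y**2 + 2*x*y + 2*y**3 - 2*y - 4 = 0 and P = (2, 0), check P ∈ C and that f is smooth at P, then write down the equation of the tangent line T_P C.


Tangent line at P: 4*x + 10*y - 8 = 0.

Step 1: f(2, 0) = 0, so P lies on C.
Step 2: partial derivatives
  f_x(x, y) = 4*x*y + 2*x + y**2 + 2*y, f_y(x, y) = 2*x**2 + 2*x*y + 2*x + 6*y**2 - 2.
  f_x(P) = 4, f_y(P) = 10 (gradient nonzero, so P is smooth).
Step 3: tangent line at P: 4·(x − 2) + 10·(y − 0) = 0.
Expanding: 4*x + 10*y - 8 = 0.


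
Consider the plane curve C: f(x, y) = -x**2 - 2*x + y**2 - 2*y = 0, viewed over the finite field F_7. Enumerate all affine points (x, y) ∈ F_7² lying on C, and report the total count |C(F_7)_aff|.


Affine F_7-points: {(0, 0), (0, 2), (1, 3), (1, 6), (2, 4), (2, 5), (3, 4), (3, 5), (4, 3), (4, 6), (5, 0), (5, 2), (6, 1)}; count = 13.

For each of the 49 pairs (x, y) ∈ F_7², evaluate f(x, y) mod 7. Record the zeros.
  x = 0: [0↦0, 1↦6, 2↦0, 3↦3, 4↦1, 5↦1, 6↦3]  zeros at y ∈ {0, 2}
  x = 1: [0↦4, 1↦3, 2↦4, 3↦0, 4↦5, 5↦5, 6↦0]  zeros at y ∈ {3, 6}
  x = 2: [0↦6, 1↦5, 2↦6, 3↦2, 4↦0, 5↦0, 6↦2]  zeros at y ∈ {4, 5}
  x = 3: [0↦6, 1↦5, 2↦6, 3↦2, 4↦0, 5↦0, 6↦2]  zeros at y ∈ {4, 5}
  x = 4: [0↦4, 1↦3, 2↦4, 3↦0, 4↦5, 5↦5, 6↦0]  zeros at y ∈ {3, 6}
  x = 5: [0↦0, 1↦6, 2↦0, 3↦3, 4↦1, 5↦1, 6↦3]  zeros at y ∈ {0, 2}
  x = 6: [0↦1, 1↦0, 2↦1, 3↦4, 4↦2, 5↦2, 6↦4]  zeros at y ∈ {1}
Collecting zeros: affine points = {(0, 0), (0, 2), (1, 3), (1, 6), (2, 4), (2, 5), (3, 4), (3, 5), (4, 3), (4, 6), (5, 0), (5, 2), (6, 1)}.
Total count |C(F_7)_aff| = 13.


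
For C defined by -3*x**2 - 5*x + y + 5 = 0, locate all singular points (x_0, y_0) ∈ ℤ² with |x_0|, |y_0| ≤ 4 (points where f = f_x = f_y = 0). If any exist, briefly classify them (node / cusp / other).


No singular points in the scanned grid; C is smooth there.

Compute partial derivatives:
  f_x = -6*x - 5.
  f_y = 1.
f_y = 1 is a nonzero constant, so f_y never vanishes: no point (x, y) can satisfy f = f_x = f_y = 0. In particular no (x, y) ∈ {−4, ..., 4}² is singular; the curve is smooth.


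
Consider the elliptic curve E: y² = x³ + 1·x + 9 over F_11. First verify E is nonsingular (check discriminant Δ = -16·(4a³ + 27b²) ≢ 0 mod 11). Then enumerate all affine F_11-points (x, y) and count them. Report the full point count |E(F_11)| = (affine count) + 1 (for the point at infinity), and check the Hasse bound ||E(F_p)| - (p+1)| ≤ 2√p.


Affine points = {(0, 3), (0, 8), (1, 0), (4, 0), (6, 0), (8, 1), (8, 10)}; affine count = 7; |E(F_11)| = 8.

Discriminant check: Δ ∝ 4a³ + 27b² = 4·1³ + 27·9² = 4·1 + 27·81 ≡ 2 (mod 11). Nonzero ⇒ E is nonsingular.
For each x ∈ F_11, compute rhs = x³ + 1·x + 9 mod 11, then count y ∈ F_11 with y² ≡ rhs.
  x = 0: rhs = 9, matching y values: 3, 8 (2 points).
  x = 1: rhs = 0, matching y values: 0 (1 points).
  x = 2: rhs = 8, matching y values: none (0 points).
  x = 3: rhs = 6, matching y values: none (0 points).
  x = 4: rhs = 0, matching y values: 0 (1 points).
  x = 5: rhs = 7, matching y values: none (0 points).
  x = 6: rhs = 0, matching y values: 0 (1 points).
  x = 7: rhs = 7, matching y values: none (0 points).
  x = 8: rhs = 1, matching y values: 1, 10 (2 points).
  x = 9: rhs = 10, matching y values: none (0 points).
  x = 10: rhs = 7, matching y values: none (0 points).
Total affine count: 7.
Full point count |E(F_11)| = 7 + 1 = 8.
Hasse bound: |8 − (11+1)| = |-4| = 4 ≤ 2√11 ≈ 6.6332 ✓.


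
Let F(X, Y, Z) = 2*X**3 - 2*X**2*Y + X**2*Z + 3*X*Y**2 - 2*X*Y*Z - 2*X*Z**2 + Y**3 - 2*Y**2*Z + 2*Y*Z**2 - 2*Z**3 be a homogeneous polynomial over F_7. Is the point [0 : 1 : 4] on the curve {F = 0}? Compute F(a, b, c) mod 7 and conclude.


F(0,1,4) ≡ 2 (mod 7); P is NOT on the curve.

Evaluate F(0, 1, 4) term-by-term (mod 7).
  2*X**3 ↦ 2·0·1·1 = 0
  -2*X**2*Y ↦ -2·0·1·1 = 0
  X**2*Z ↦ 1·0·1·4 = 0
  3*X*Y**2 ↦ 3·0·1·1 = 0
  -2*X*Y*Z ↦ -2·0·1·4 = 0
  -2*X*Z**2 ↦ -2·0·1·16 = 0
  Y**3 ↦ 1·1·1·1 = 1
  -2*Y**2*Z ↦ -2·1·1·4 = -8
  2*Y*Z**2 ↦ 2·1·1·16 = 32
  -2*Z**3 ↦ -2·1·1·64 = -128
Sum: F(0, 1, 4) = (0) + (0) + (0) + (0) + (0) + (0) + (1) + (-8) + (32) + (-128) = -103.
Reducing mod 7: -103 ≡ 2 (mod 7).
Since F(a, b, c) ≡ 2 ≠ 0 (mod 7), P does NOT lie on the curve.


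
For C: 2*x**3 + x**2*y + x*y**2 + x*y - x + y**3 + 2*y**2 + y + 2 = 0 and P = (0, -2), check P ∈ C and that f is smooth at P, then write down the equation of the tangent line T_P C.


Tangent line at P: x + 5*y + 10 = 0.

Step 1: f(0, -2) = 0, so P lies on C.
Step 2: partial derivatives
  f_x(x, y) = 6*x**2 + 2*x*y + y**2 + y - 1, f_y(x, y) = x**2 + 2*x*y + x + 3*y**2 + 4*y + 1.
  f_x(P) = 1, f_y(P) = 5 (gradient nonzero, so P is smooth).
Step 3: tangent line at P: 1·(x − 0) + 5·(y − -2) = 0.
Expanding: x + 5*y + 10 = 0.


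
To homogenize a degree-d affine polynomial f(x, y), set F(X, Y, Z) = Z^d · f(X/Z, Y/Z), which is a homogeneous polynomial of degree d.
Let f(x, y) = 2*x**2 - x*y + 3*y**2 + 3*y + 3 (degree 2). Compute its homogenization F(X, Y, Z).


F(X, Y, Z) = 2*X**2 - X*Y + 3*Y**2 + 3*Y*Z + 3*Z**2

deg(f) = 2.
Substitute x = X/Z, y = Y/Z into f, then multiply by Z^2.
  monomial 2·x^2·y^0 ↦ 2·X^2·Y^0·Z^0.
  monomial -1·x^1·y^1 ↦ -1·X^1·Y^1·Z^0.
  monomial 3·x^0·y^2 ↦ 3·X^0·Y^2·Z^0.
  monomial 3·x^0·y^1 ↦ 3·X^0·Y^1·Z^1.
  monomial 3·x^0·y^0 ↦ 3·X^0·Y^0·Z^2.
Collecting: F(X, Y, Z) = 2*X**2 - X*Y + 3*Y**2 + 3*Y*Z + 3*Z**2.


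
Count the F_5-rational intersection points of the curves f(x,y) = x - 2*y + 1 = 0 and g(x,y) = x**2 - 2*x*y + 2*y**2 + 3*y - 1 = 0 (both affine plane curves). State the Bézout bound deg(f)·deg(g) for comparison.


Common zeros: {(3, 2), (4, 0)}; count = 2; Bézout bound = 2.

deg(f) = 1, deg(g) = 2, so Bézout bound = 2.
Scan x ∈ F_5. For each x, list the y ∈ F_5 with f(x, y) ≡ 0 and those with g(x, y) ≡ 0 (mod 5); the common zeros in that column are the intersection.
  x = 0: f ≡ 0 at y ∈ {3}; g ≡ 0 at y ∈ ∅; common: ∅.
  x = 1: f ≡ 0 at y ∈ {1}; g ≡ 0 at y ∈ {0, 2}; common: ∅.
  x = 2: f ≡ 0 at y ∈ {4}; g ≡ 0 at y ∈ ∅; common: ∅.
  x = 3: f ≡ 0 at y ∈ {2}; g ≡ 0 at y ∈ {2}; common: {2}.
  x = 4: f ≡ 0 at y ∈ {0}; g ≡ 0 at y ∈ {0}; common: {0}.
Collecting: common zeros = {(3, 2), (4, 0)}, so the count is 2.
Comparison with the Bézout bound: 2 ≤ 2 = deg(f)·deg(g), as expected for curves with no common component (the bound is attained).


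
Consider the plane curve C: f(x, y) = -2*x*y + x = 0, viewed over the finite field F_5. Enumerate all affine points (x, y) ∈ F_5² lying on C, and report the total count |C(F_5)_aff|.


Affine F_5-points: {(0, 0), (0, 1), (0, 2), (0, 3), (0, 4), (1, 3), (2, 3), (3, 3), (4, 3)}; count = 9.

For each of the 25 pairs (x, y) ∈ F_5², evaluate f(x, y) mod 5. Record the zeros.
  x = 0: [0↦0, 1↦0, 2↦0, 3↦0, 4↦0]  zeros at y ∈ {0, 1, 2, 3, 4}
  x = 1: [0↦1, 1↦4, 2↦2, 3↦0, 4↦3]  zeros at y ∈ {3}
  x = 2: [0↦2, 1↦3, 2↦4, 3↦0, 4↦1]  zeros at y ∈ {3}
  x = 3: [0↦3, 1↦2, 2↦1, 3↦0, 4↦4]  zeros at y ∈ {3}
  x = 4: [0↦4, 1↦1, 2↦3, 3↦0, 4↦2]  zeros at y ∈ {3}
Collecting zeros: affine points = {(0, 0), (0, 1), (0, 2), (0, 3), (0, 4), (1, 3), (2, 3), (3, 3), (4, 3)}.
Total count |C(F_5)_aff| = 9.


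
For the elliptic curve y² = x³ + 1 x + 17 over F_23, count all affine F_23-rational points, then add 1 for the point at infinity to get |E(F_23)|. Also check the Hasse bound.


Affine points = {(2, 2), (2, 21), (3, 1), (3, 22), (4, 4), (4, 19), (5, 3), (5, 20), (6, 3), (6, 20), (8, 10), (8, 13), (11, 5), (11, 18), (12, 3), (12, 20), (15, 7), (15, 16), (16, 9), (16, 14), (17, 5), (17, 18), (18, 5), (18, 18), (19, 8), (19, 15)}; affine count = 26; |E(F_23)| = 27.

Discriminant check: Δ ∝ 4a³ + 27b² = 4·1³ + 27·17² = 4·1 + 27·289 ≡ 10 (mod 23). Nonzero ⇒ E is nonsingular.
For each x ∈ F_23, compute rhs = x³ + 1·x + 17 mod 23, then count y ∈ F_23 with y² ≡ rhs.
  x = 0: rhs = 17, matching y values: none (0 points).
  x = 1: rhs = 19, matching y values: none (0 points).
  x = 2: rhs = 4, matching y values: 2, 21 (2 points).
  x = 3: rhs = 1, matching y values: 1, 22 (2 points).
  x = 4: rhs = 16, matching y values: 4, 19 (2 points).
  x = 5: rhs = 9, matching y values: 3, 20 (2 points).
  x = 6: rhs = 9, matching y values: 3, 20 (2 points).
  x = 7: rhs = 22, matching y values: none (0 points).
  x = 8: rhs = 8, matching y values: 10, 13 (2 points).
  x = 9: rhs = 19, matching y values: none (0 points).
  x = 10: rhs = 15, matching y values: none (0 points).
  x = 11: rhs = 2, matching y values: 5, 18 (2 points).
  x = 12: rhs = 9, matching y values: 3, 20 (2 points).
  x = 13: rhs = 19, matching y values: none (0 points).
  x = 14: rhs = 15, matching y values: none (0 points).
  x = 15: rhs = 3, matching y values: 7, 16 (2 points).
  x = 16: rhs = 12, matching y values: 9, 14 (2 points).
  x = 17: rhs = 2, matching y values: 5, 18 (2 points).
  x = 18: rhs = 2, matching y values: 5, 18 (2 points).
  x = 19: rhs = 18, matching y values: 8, 15 (2 points).
  x = 20: rhs = 10, matching y values: none (0 points).
  x = 21: rhs = 7, matching y values: none (0 points).
  x = 22: rhs = 15, matching y values: none (0 points).
Total affine count: 26.
Full point count |E(F_23)| = 26 + 1 = 27.
Hasse bound: |27 − (23+1)| = |3| = 3 ≤ 2√23 ≈ 9.5917 ✓.


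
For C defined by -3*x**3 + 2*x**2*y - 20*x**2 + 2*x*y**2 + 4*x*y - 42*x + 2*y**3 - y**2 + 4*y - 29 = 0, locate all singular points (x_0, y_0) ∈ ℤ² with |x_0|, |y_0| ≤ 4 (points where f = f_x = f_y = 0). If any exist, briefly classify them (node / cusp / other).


Singular points: {(-2, 1)}; classification: cusp.

Compute partial derivatives:
  f_x = -9*x**2 + 4*x*y - 40*x + 2*y**2 + 4*y - 42.
  f_y = 2*x**2 + 4*x*y + 4*x + 6*y**2 - 2*y + 4.
Scan x_0 ∈ {−4, ..., 4}. For each x_0, f_y(x_0, y) is a polynomial in y; find its integer roots y ∈ {−4, ..., 4}, then test f_x and f at those candidates.
  x = -4: f_y(-4, y) = 6*y**2 - 18*y + 20; no integer root y with |y| ≤ 4.
  x = -3: f_y(-3, y) = 6*y**2 - 14*y + 10; no integer root y with |y| ≤ 4.
  x = -2: f_y(-2, y) = 6*y**2 - 10*y + 4; vanishes at y ∈ {1}. (-2, 1): f_x = 0, f = 0 — SINGULAR.
  x = -1: f_y(-1, y) = 6*y**2 - 6*y + 2; no integer root y with |y| ≤ 4.
  x = 0: f_y(0, y) = 6*y**2 - 2*y + 4; no integer root y with |y| ≤ 4.
  x = 1: f_y(1, y) = 6*y**2 + 2*y + 10; no integer root y with |y| ≤ 4.
  x = 2: f_y(2, y) = 6*y**2 + 6*y + 20; no integer root y with |y| ≤ 4.
  x = 3: f_y(3, y) = 6*y**2 + 10*y + 34; no integer root y with |y| ≤ 4.
  x = 4: f_y(4, y) = 6*y**2 + 14*y + 52; no integer root y with |y| ≤ 4.
Only singular point on the grid: (-2, 1).
Classify: substitute x = -2 + u, y = 1 + v and expand: f = -3*u**3 + 2*u**2*v + 2*u*v**2 + 2*v**3 + v**2.
No constant or linear terms (consistent with a singular point). Quadratic part: v**2. Cubic part: -3*u**3 + 2*u**2*v + 2*u*v**2 + 2*v**3.
The quadratic part v**2 is a perfect square, so there is a single (double) tangent line v = 0, i.e. y = 1. Restricting the cubic part to that line (v = 0) leaves -3*u**3 ≠ 0, so f is not divisible by v and the branch is v² ≈ 3*u**3 to lowest order — this is a cusp.
Classification: cusp.


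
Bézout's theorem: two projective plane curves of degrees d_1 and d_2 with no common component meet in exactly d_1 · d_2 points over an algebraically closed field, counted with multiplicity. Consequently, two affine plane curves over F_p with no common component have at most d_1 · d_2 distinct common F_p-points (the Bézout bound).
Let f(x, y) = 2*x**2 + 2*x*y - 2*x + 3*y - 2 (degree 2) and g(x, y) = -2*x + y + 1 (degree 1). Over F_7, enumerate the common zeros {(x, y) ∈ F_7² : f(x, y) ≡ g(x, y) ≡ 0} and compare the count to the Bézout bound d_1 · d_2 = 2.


Common zeros: ∅; count = 0; Bézout bound = 2.

deg(f) = 2, deg(g) = 1, so Bézout bound = 2.
Scan x ∈ F_7. For each x, list the y ∈ F_7 with f(x, y) ≡ 0 and those with g(x, y) ≡ 0 (mod 7); the common zeros in that column are the intersection.
  x = 0: f ≡ 0 at y ∈ {3}; g ≡ 0 at y ∈ {6}; common: ∅.
  x = 1: f ≡ 0 at y ∈ {6}; g ≡ 0 at y ∈ {1}; common: ∅.
  x = 2: f ≡ 0 at y ∈ ∅; g ≡ 0 at y ∈ {3}; common: ∅.
  x = 3: f ≡ 0 at y ∈ {2}; g ≡ 0 at y ∈ {5}; common: ∅.
  x = 4: f ≡ 0 at y ∈ {5}; g ≡ 0 at y ∈ {0}; common: ∅.
  x = 5: f ≡ 0 at y ∈ {3}; g ≡ 0 at y ∈ {2}; common: ∅.
  x = 6: f ≡ 0 at y ∈ {5}; g ≡ 0 at y ∈ {4}; common: ∅.
Collecting: common zeros = ∅, so the count is 0.
Comparison with the Bézout bound: 0 ≤ 2 = deg(f)·deg(g), as expected for curves with no common component (the affine F_7-count falls short of the bound because intersections may lie at infinity, over extension fields, or carry multiplicity).


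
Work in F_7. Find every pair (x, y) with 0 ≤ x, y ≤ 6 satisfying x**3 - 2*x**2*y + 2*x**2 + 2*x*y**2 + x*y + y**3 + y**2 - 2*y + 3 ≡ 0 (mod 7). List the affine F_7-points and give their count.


Affine F_7-points: {(1, 1), (5, 5), (6, 3), (6, 6)}; count = 4.

For each of the 49 pairs (x, y) ∈ F_7², evaluate f(x, y) mod 7. Record the zeros.
  x = 0: [0↦3, 1↦3, 2↦4, 3↦5, 4↦5, 5↦3, 6↦5]  zeros at y ∈ ∅
  x = 1: [0↦6, 1↦0, 2↦6, 3↦2, 4↦1, 5↦2, 6↦4]  zeros at y ∈ {1}
  x = 2: [0↦5, 1↦3, 2↦3, 3↦4, 4↦5, 5↦5, 6↦3]  zeros at y ∈ ∅
  x = 3: [0↦6, 1↦4, 2↦1, 3↦3, 4↦2, 5↦4, 6↦1]  zeros at y ∈ ∅
  x = 4: [0↦1, 1↦2, 2↦6, 3↦5, 4↦5, 5↦5, 6↦4]  zeros at y ∈ ∅
  x = 5: [0↦3, 1↦3, 2↦3, 3↦2, 4↦6, 5↦0, 6↦4]  zeros at y ∈ {5}
  x = 6: [0↦4, 1↦6, 2↦5, 3↦0, 4↦4, 5↦2, 6↦0]  zeros at y ∈ {3, 6}
Collecting zeros: affine points = {(1, 1), (5, 5), (6, 3), (6, 6)}.
Total count |C(F_7)_aff| = 4.


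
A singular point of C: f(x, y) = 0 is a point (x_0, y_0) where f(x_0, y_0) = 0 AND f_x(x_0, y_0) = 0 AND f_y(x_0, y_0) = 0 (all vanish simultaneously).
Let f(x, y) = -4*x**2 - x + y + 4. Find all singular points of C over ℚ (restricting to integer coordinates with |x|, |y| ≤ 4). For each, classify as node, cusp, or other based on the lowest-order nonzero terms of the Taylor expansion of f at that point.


No singular points in the scanned grid; C is smooth there.

Compute partial derivatives:
  f_x = -8*x - 1.
  f_y = 1.
f_y = 1 is a nonzero constant, so f_y never vanishes: no point (x, y) can satisfy f = f_x = f_y = 0. In particular no (x, y) ∈ {−4, ..., 4}² is singular; the curve is smooth.


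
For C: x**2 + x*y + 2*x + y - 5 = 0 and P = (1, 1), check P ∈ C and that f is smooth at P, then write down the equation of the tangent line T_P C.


Tangent line at P: 5*x + 2*y - 7 = 0.

Step 1: f(1, 1) = 0, so P lies on C.
Step 2: partial derivatives
  f_x(x, y) = 2*x + y + 2, f_y(x, y) = x + 1.
  f_x(P) = 5, f_y(P) = 2 (gradient nonzero, so P is smooth).
Step 3: tangent line at P: 5·(x − 1) + 2·(y − 1) = 0.
Expanding: 5*x + 2*y - 7 = 0.


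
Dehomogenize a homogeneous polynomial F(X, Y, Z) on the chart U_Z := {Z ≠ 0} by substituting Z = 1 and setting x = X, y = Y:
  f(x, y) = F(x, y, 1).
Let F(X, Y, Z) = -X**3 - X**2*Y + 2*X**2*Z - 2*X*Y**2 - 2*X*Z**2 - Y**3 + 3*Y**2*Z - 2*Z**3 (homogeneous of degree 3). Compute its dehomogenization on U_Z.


f(x, y) = -x**3 - x**2*y + 2*x**2 - 2*x*y**2 - 2*x - y**3 + 3*y**2 - 2

On U_Z we set Z = 1. Each monomial c·X^i·Y^j·Z^k in F becomes c·x^i·y^j·1^k = c·x^i·y^j.
Substituting Z = 1: F(X, Y, 1) = -x**3 - x**2*y + 2*x**2 - 2*x*y**2 - 2*x - y**3 + 3*y**2 - 2.
Note: deg(f) ≤ deg(F) = 3; strict inequality happens when F is divisible by Z (lost terms).


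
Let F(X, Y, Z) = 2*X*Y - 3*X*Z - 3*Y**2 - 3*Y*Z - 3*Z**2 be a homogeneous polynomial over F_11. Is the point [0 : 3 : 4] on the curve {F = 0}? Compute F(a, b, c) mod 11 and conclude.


F(0,3,4) ≡ 10 (mod 11); P is NOT on the curve.

Evaluate F(0, 3, 4) term-by-term (mod 11).
  2*X*Y ↦ 2·0·3·1 = 0
  -3*X*Z ↦ -3·0·1·4 = 0
  -3*Y**2 ↦ -3·1·9·1 = -27
  -3*Y*Z ↦ -3·1·3·4 = -36
  -3*Z**2 ↦ -3·1·1·16 = -48
Sum: F(0, 3, 4) = (0) + (0) + (-27) + (-36) + (-48) = -111.
Reducing mod 11: -111 ≡ 10 (mod 11).
Since F(a, b, c) ≡ 10 ≠ 0 (mod 11), P does NOT lie on the curve.


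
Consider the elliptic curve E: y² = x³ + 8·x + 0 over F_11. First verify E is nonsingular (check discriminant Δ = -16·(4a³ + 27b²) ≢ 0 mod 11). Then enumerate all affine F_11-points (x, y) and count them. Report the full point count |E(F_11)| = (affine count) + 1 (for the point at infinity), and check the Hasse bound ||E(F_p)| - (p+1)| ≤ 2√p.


Affine points = {(0, 0), (1, 3), (1, 8), (5, 0), (6, 0), (7, 5), (7, 6), (8, 2), (8, 9), (9, 3), (9, 8)}; affine count = 11; |E(F_11)| = 12.

Discriminant check: Δ ∝ 4a³ + 27b² = 4·8³ + 27·0² = 4·512 + 27·0 ≡ 2 (mod 11). Nonzero ⇒ E is nonsingular.
For each x ∈ F_11, compute rhs = x³ + 8·x + 0 mod 11, then count y ∈ F_11 with y² ≡ rhs.
  x = 0: rhs = 0, matching y values: 0 (1 points).
  x = 1: rhs = 9, matching y values: 3, 8 (2 points).
  x = 2: rhs = 2, matching y values: none (0 points).
  x = 3: rhs = 7, matching y values: none (0 points).
  x = 4: rhs = 8, matching y values: none (0 points).
  x = 5: rhs = 0, matching y values: 0 (1 points).
  x = 6: rhs = 0, matching y values: 0 (1 points).
  x = 7: rhs = 3, matching y values: 5, 6 (2 points).
  x = 8: rhs = 4, matching y values: 2, 9 (2 points).
  x = 9: rhs = 9, matching y values: 3, 8 (2 points).
  x = 10: rhs = 2, matching y values: none (0 points).
Total affine count: 11.
Full point count |E(F_11)| = 11 + 1 = 12.
Hasse bound: |12 − (11+1)| = |0| = 0 ≤ 2√11 ≈ 6.6332 ✓.


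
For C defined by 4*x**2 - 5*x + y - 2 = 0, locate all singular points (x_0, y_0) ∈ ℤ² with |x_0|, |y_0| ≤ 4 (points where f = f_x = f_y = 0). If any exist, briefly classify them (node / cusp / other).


No singular points in the scanned grid; C is smooth there.

Compute partial derivatives:
  f_x = 8*x - 5.
  f_y = 1.
f_y = 1 is a nonzero constant, so f_y never vanishes: no point (x, y) can satisfy f = f_x = f_y = 0. In particular no (x, y) ∈ {−4, ..., 4}² is singular; the curve is smooth.


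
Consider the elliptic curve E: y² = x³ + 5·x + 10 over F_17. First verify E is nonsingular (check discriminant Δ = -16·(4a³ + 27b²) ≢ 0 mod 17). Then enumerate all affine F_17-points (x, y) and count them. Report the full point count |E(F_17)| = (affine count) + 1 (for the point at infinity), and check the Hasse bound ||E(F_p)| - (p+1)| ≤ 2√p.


Affine points = {(1, 4), (1, 13), (3, 1), (3, 16), (4, 3), (4, 14), (6, 1), (6, 16), (8, 1), (8, 16), (9, 6), (9, 11), (11, 6), (11, 11), (12, 8), (12, 9), (14, 6), (14, 11), (15, 3), (15, 14), (16, 2), (16, 15)}; affine count = 22; |E(F_17)| = 23.

Discriminant check: Δ ∝ 4a³ + 27b² = 4·5³ + 27·10² = 4·125 + 27·100 ≡ 4 (mod 17). Nonzero ⇒ E is nonsingular.
For each x ∈ F_17, compute rhs = x³ + 5·x + 10 mod 17, then count y ∈ F_17 with y² ≡ rhs.
  x = 0: rhs = 10, matching y values: none (0 points).
  x = 1: rhs = 16, matching y values: 4, 13 (2 points).
  x = 2: rhs = 11, matching y values: none (0 points).
  x = 3: rhs = 1, matching y values: 1, 16 (2 points).
  x = 4: rhs = 9, matching y values: 3, 14 (2 points).
  x = 5: rhs = 7, matching y values: none (0 points).
  x = 6: rhs = 1, matching y values: 1, 16 (2 points).
  x = 7: rhs = 14, matching y values: none (0 points).
  x = 8: rhs = 1, matching y values: 1, 16 (2 points).
  x = 9: rhs = 2, matching y values: 6, 11 (2 points).
  x = 10: rhs = 6, matching y values: none (0 points).
  x = 11: rhs = 2, matching y values: 6, 11 (2 points).
  x = 12: rhs = 13, matching y values: 8, 9 (2 points).
  x = 13: rhs = 11, matching y values: none (0 points).
  x = 14: rhs = 2, matching y values: 6, 11 (2 points).
  x = 15: rhs = 9, matching y values: 3, 14 (2 points).
  x = 16: rhs = 4, matching y values: 2, 15 (2 points).
Total affine count: 22.
Full point count |E(F_17)| = 22 + 1 = 23.
Hasse bound: |23 − (17+1)| = |5| = 5 ≤ 2√17 ≈ 8.2462 ✓.


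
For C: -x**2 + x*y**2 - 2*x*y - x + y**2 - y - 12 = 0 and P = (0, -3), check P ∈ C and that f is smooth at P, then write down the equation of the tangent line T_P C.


Tangent line at P: 14*x - 7*y - 21 = 0.

Step 1: f(0, -3) = 0, so P lies on C.
Step 2: partial derivatives
  f_x(x, y) = -2*x + y**2 - 2*y - 1, f_y(x, y) = 2*x*y - 2*x + 2*y - 1.
  f_x(P) = 14, f_y(P) = -7 (gradient nonzero, so P is smooth).
Step 3: tangent line at P: 14·(x − 0) + -7·(y − -3) = 0.
Expanding: 14*x - 7*y - 21 = 0.


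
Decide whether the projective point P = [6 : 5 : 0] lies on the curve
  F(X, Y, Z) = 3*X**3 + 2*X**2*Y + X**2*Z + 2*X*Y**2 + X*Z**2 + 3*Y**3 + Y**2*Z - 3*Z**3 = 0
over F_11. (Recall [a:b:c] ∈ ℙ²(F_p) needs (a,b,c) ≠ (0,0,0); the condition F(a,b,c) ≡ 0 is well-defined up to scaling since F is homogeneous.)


F(6,5,0) ≡ 0 (mod 11); P is on the curve.

Evaluate F(6, 5, 0) term-by-term (mod 11).
  3*X**3 ↦ 3·216·1·1 = 648
  2*X**2*Y ↦ 2·36·5·1 = 360
  X**2*Z ↦ 1·36·1·0 = 0
  2*X*Y**2 ↦ 2·6·25·1 = 300
  X*Z**2 ↦ 1·6·1·0 = 0
  3*Y**3 ↦ 3·1·125·1 = 375
  Y**2*Z ↦ 1·1·25·0 = 0
  -3*Z**3 ↦ -3·1·1·0 = 0
Sum: F(6, 5, 0) = (648) + (360) + (0) + (300) + (0) + (375) + (0) + (0) = 1683.
Reducing mod 11: 1683 ≡ 0 (mod 11).
Since F(a, b, c) ≡ 0 (mod 11), P lies on the curve.


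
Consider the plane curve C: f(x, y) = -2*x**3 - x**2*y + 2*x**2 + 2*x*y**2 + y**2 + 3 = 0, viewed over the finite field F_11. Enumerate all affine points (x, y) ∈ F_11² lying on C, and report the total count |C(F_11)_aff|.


Affine F_11-points: {(1, 7), (1, 8), (3, 0), (3, 6), (5, 4), (6, 8), (6, 10)}; count = 7.

For each of the 121 pairs (x, y) ∈ F_11², evaluate f(x, y) mod 11. Record the zeros.
  x = 0: [0↦3, 1↦4, 2↦7, 3↦1, 4↦8, 5↦6, 6↦6, 7↦8, 8↦1, 9↦7, 10↦4]  zeros at y ∈ ∅
  x = 1: [0↦3, 1↦5, 2↦2, 3↦5, 4↦3, 5↦7, 6↦6, 7↦0, 8↦0, 9↦6, 10↦7]  zeros at y ∈ {7, 8}
  x = 2: [0↦6, 1↦7, 2↦7, 3↦6, 4↦4, 5↦1, 6↦8, 7↦3, 8↦8, 9↦1, 10↦4]  zeros at y ∈ ∅
  x = 3: [0↦0, 1↦9, 2↦10, 3↦3, 4↦10, 5↦9, 6↦0, 7↦5, 8↦2, 9↦2, 10↦5]  zeros at y ∈ {0, 6}
  x = 4: [0↦6, 1↦10, 2↦10, 3↦6, 4↦9, 5↦8, 6↦3, 7↦5, 8↦3, 9↦8, 10↦9]  zeros at y ∈ ∅
  x = 5: [0↦1, 1↦9, 2↦6, 3↦3, 4↦0, 5↦8, 6↦5, 7↦2, 8↦10, 9↦7, 10↦4]  zeros at y ∈ {4}
  x = 6: [0↦6, 1↦5, 2↦8, 3↦4, 4↦4, 5↦8, 6↦5, 7↦6, 8↦0, 9↦9, 10↦0]  zeros at y ∈ {8, 10}
  x = 7: [0↦9, 1↦8, 2↦4, 3↦8, 4↦9, 5↦7, 6↦2, 7↦5, 8↦5, 9↦2, 10↦7]  zeros at y ∈ ∅
  x = 8: [0↦9, 1↦6, 2↦4, 3↦3, 4↦3, 5↦4, 6↦6, 7↦9, 8↦2, 9↦7, 10↦2]  zeros at y ∈ ∅
  x = 9: [0↦5, 1↦9, 2↦7, 3↦10, 4↦7, 5↦9, 6↦5, 7↦6, 8↦1, 9↦1, 10↦6]  zeros at y ∈ ∅
  x = 10: [0↦7, 1↦5, 2↦1, 3↦6, 4↦9, 5↦10, 6↦9, 7↦6, 8↦1, 9↦5, 10↦7]  zeros at y ∈ ∅
Collecting zeros: affine points = {(1, 7), (1, 8), (3, 0), (3, 6), (5, 4), (6, 8), (6, 10)}.
Total count |C(F_11)_aff| = 7.


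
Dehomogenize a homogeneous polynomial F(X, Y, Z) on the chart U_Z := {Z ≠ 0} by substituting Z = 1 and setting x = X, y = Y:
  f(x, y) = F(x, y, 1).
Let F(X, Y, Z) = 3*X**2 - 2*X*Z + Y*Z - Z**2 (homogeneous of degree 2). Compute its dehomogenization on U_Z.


f(x, y) = 3*x**2 - 2*x + y - 1

On U_Z we set Z = 1. Each monomial c·X^i·Y^j·Z^k in F becomes c·x^i·y^j·1^k = c·x^i·y^j.
Substituting Z = 1: F(X, Y, 1) = 3*x**2 - 2*x + y - 1.
Note: deg(f) ≤ deg(F) = 2; strict inequality happens when F is divisible by Z (lost terms).


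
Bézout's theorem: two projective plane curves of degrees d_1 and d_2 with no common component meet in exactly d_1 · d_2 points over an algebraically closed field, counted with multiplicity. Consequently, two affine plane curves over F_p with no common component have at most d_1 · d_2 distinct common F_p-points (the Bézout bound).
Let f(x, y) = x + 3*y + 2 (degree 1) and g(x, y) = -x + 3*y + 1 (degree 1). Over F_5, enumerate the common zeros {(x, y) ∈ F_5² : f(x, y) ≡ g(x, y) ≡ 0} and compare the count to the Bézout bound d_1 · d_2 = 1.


Common zeros: {(2, 2)}; count = 1; Bézout bound = 1.

deg(f) = 1, deg(g) = 1, so Bézout bound = 1.
Scan x ∈ F_5. For each x, list the y ∈ F_5 with f(x, y) ≡ 0 and those with g(x, y) ≡ 0 (mod 5); the common zeros in that column are the intersection.
  x = 0: f ≡ 0 at y ∈ {1}; g ≡ 0 at y ∈ {3}; common: ∅.
  x = 1: f ≡ 0 at y ∈ {4}; g ≡ 0 at y ∈ {0}; common: ∅.
  x = 2: f ≡ 0 at y ∈ {2}; g ≡ 0 at y ∈ {2}; common: {2}.
  x = 3: f ≡ 0 at y ∈ {0}; g ≡ 0 at y ∈ {4}; common: ∅.
  x = 4: f ≡ 0 at y ∈ {3}; g ≡ 0 at y ∈ {1}; common: ∅.
Collecting: common zeros = {(2, 2)}, so the count is 1.
Comparison with the Bézout bound: 1 ≤ 1 = deg(f)·deg(g), as expected for curves with no common component (the bound is attained).


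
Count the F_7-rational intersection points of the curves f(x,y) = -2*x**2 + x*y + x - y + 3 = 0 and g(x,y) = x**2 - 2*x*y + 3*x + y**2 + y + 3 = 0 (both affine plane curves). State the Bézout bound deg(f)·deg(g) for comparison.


Common zeros: ∅; count = 0; Bézout bound = 4.

deg(f) = 2, deg(g) = 2, so Bézout bound = 4.
Scan x ∈ F_7. For each x, list the y ∈ F_7 with f(x, y) ≡ 0 and those with g(x, y) ≡ 0 (mod 7); the common zeros in that column are the intersection.
  x = 0: f ≡ 0 at y ∈ {3}; g ≡ 0 at y ∈ ∅; common: ∅.
  x = 1: f ≡ 0 at y ∈ ∅; g ≡ 0 at y ∈ {0, 1}; common: ∅.
  x = 2: f ≡ 0 at y ∈ {3}; g ≡ 0 at y ∈ ∅; common: ∅.
  x = 3: f ≡ 0 at y ∈ {6}; g ≡ 0 at y ∈ {0, 5}; common: ∅.
  x = 4: f ≡ 0 at y ∈ {6}; g ≡ 0 at y ∈ {2, 5}; common: ∅.
  x = 5: f ≡ 0 at y ∈ {0}; g ≡ 0 at y ∈ {1}; common: ∅.
  x = 6: f ≡ 0 at y ∈ {0}; g ≡ 0 at y ∈ ∅; common: ∅.
Collecting: common zeros = ∅, so the count is 0.
Comparison with the Bézout bound: 0 ≤ 4 = deg(f)·deg(g), as expected for curves with no common component (the affine F_7-count falls short of the bound because intersections may lie at infinity, over extension fields, or carry multiplicity).


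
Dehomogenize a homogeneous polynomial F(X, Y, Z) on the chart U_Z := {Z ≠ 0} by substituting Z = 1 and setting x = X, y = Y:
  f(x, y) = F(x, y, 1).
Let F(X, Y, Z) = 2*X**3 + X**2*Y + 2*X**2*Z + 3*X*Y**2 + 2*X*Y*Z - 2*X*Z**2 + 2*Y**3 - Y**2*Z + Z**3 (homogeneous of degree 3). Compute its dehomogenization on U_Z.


f(x, y) = 2*x**3 + x**2*y + 2*x**2 + 3*x*y**2 + 2*x*y - 2*x + 2*y**3 - y**2 + 1

On U_Z we set Z = 1. Each monomial c·X^i·Y^j·Z^k in F becomes c·x^i·y^j·1^k = c·x^i·y^j.
Substituting Z = 1: F(X, Y, 1) = 2*x**3 + x**2*y + 2*x**2 + 3*x*y**2 + 2*x*y - 2*x + 2*y**3 - y**2 + 1.
Note: deg(f) ≤ deg(F) = 3; strict inequality happens when F is divisible by Z (lost terms).


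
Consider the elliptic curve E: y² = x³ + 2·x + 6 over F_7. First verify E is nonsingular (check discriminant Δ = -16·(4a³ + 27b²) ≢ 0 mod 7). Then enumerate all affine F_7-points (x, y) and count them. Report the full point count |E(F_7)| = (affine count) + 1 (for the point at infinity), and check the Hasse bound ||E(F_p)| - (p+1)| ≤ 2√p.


Affine points = {(1, 3), (1, 4), (2, 2), (2, 5), (3, 2), (3, 5), (4, 1), (4, 6), (5, 1), (5, 6)}; affine count = 10; |E(F_7)| = 11.

Discriminant check: Δ ∝ 4a³ + 27b² = 4·2³ + 27·6² = 4·8 + 27·36 ≡ 3 (mod 7). Nonzero ⇒ E is nonsingular.
For each x ∈ F_7, compute rhs = x³ + 2·x + 6 mod 7, then count y ∈ F_7 with y² ≡ rhs.
  x = 0: rhs = 6, matching y values: none (0 points).
  x = 1: rhs = 2, matching y values: 3, 4 (2 points).
  x = 2: rhs = 4, matching y values: 2, 5 (2 points).
  x = 3: rhs = 4, matching y values: 2, 5 (2 points).
  x = 4: rhs = 1, matching y values: 1, 6 (2 points).
  x = 5: rhs = 1, matching y values: 1, 6 (2 points).
  x = 6: rhs = 3, matching y values: none (0 points).
Total affine count: 10.
Full point count |E(F_7)| = 10 + 1 = 11.
Hasse bound: |11 − (7+1)| = |3| = 3 ≤ 2√7 ≈ 5.2915 ✓.


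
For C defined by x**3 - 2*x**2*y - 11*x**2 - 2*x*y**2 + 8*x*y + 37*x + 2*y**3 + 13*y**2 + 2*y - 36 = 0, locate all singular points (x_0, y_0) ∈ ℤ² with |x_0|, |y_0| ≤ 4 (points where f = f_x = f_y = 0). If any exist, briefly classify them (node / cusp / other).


Singular points: {(3, -1)}; classification: cusp.

Compute partial derivatives:
  f_x = 3*x**2 - 4*x*y - 22*x - 2*y**2 + 8*y + 37.
  f_y = -2*x**2 - 4*x*y + 8*x + 6*y**2 + 26*y + 2.
Scan x_0 ∈ {−4, ..., 4}. For each x_0, f_y(x_0, y) is a polynomial in y; find its integer roots y ∈ {−4, ..., 4}, then test f_x and f at those candidates.
  x = -4: f_y(-4, y) = 6*y**2 + 42*y - 62; no integer root y with |y| ≤ 4.
  x = -3: f_y(-3, y) = 6*y**2 + 38*y - 40; no integer root y with |y| ≤ 4.
  x = -2: f_y(-2, y) = 6*y**2 + 34*y - 22; no integer root y with |y| ≤ 4.
  x = -1: f_y(-1, y) = 6*y**2 + 30*y - 8; no integer root y with |y| ≤ 4.
  x = 0: f_y(0, y) = 6*y**2 + 26*y + 2; no integer root y with |y| ≤ 4.
  x = 1: f_y(1, y) = 6*y**2 + 22*y + 8; no integer root y with |y| ≤ 4.
  x = 2: f_y(2, y) = 6*y**2 + 18*y + 10; no integer root y with |y| ≤ 4.
  x = 3: f_y(3, y) = 6*y**2 + 14*y + 8; vanishes at y ∈ {-1}. (3, -1): f_x = 0, f = 0 — SINGULAR.
  x = 4: f_y(4, y) = 6*y**2 + 10*y + 2; no integer root y with |y| ≤ 4.
Only singular point on the grid: (3, -1).
Classify: substitute x = 3 + u, y = -1 + v and expand: f = u**3 - 2*u**2*v - 2*u*v**2 + 2*v**3 + v**2.
No constant or linear terms (consistent with a singular point). Quadratic part: v**2. Cubic part: u**3 - 2*u**2*v - 2*u*v**2 + 2*v**3.
The quadratic part v**2 is a perfect square, so there is a single (double) tangent line v = 0, i.e. y = -1. Restricting the cubic part to that line (v = 0) leaves u**3 ≠ 0, so f is not divisible by v and the branch is v² ≈ -u**3 to lowest order — this is a cusp.
Classification: cusp.


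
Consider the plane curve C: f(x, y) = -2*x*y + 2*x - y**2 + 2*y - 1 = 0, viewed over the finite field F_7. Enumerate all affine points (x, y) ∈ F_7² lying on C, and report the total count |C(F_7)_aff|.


Affine F_7-points: {(0, 1), (1, 1), (1, 6), (2, 1), (2, 4), (3, 1), (3, 2), (4, 0), (4, 1), (5, 1), (5, 5), (6, 1), (6, 3)}; count = 13.

For each of the 49 pairs (x, y) ∈ F_7², evaluate f(x, y) mod 7. Record the zeros.
  x = 0: [0↦6, 1↦0, 2↦6, 3↦3, 4↦5, 5↦5, 6↦3]  zeros at y ∈ {1}
  x = 1: [0↦1, 1↦0, 2↦4, 3↦6, 4↦6, 5↦4, 6↦0]  zeros at y ∈ {1, 6}
  x = 2: [0↦3, 1↦0, 2↦2, 3↦2, 4↦0, 5↦3, 6↦4]  zeros at y ∈ {1, 4}
  x = 3: [0↦5, 1↦0, 2↦0, 3↦5, 4↦1, 5↦2, 6↦1]  zeros at y ∈ {1, 2}
  x = 4: [0↦0, 1↦0, 2↦5, 3↦1, 4↦2, 5↦1, 6↦5]  zeros at y ∈ {0, 1}
  x = 5: [0↦2, 1↦0, 2↦3, 3↦4, 4↦3, 5↦0, 6↦2]  zeros at y ∈ {1, 5}
  x = 6: [0↦4, 1↦0, 2↦1, 3↦0, 4↦4, 5↦6, 6↦6]  zeros at y ∈ {1, 3}
Collecting zeros: affine points = {(0, 1), (1, 1), (1, 6), (2, 1), (2, 4), (3, 1), (3, 2), (4, 0), (4, 1), (5, 1), (5, 5), (6, 1), (6, 3)}.
Total count |C(F_7)_aff| = 13.


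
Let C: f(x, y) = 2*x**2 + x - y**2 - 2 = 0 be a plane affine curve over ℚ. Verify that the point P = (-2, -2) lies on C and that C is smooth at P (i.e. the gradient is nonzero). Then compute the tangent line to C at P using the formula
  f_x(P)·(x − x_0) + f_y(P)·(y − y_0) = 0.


Tangent line at P: -7*x + 4*y - 6 = 0.

Step 1: f(-2, -2) = 0, so P lies on C.
Step 2: partial derivatives
  f_x(x, y) = 4*x + 1, f_y(x, y) = -2*y.
  f_x(P) = -7, f_y(P) = 4 (gradient nonzero, so P is smooth).
Step 3: tangent line at P: -7·(x − -2) + 4·(y − -2) = 0.
Expanding: -7*x + 4*y - 6 = 0.


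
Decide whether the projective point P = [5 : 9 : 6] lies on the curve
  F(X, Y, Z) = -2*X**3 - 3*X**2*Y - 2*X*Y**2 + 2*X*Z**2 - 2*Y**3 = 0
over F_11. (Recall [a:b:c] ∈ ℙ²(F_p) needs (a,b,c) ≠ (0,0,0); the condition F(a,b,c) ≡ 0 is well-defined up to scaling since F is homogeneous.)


F(5,9,6) ≡ 5 (mod 11); P is NOT on the curve.

Evaluate F(5, 9, 6) term-by-term (mod 11).
  -2*X**3 ↦ -2·125·1·1 = -250
  -3*X**2*Y ↦ -3·25·9·1 = -675
  -2*X*Y**2 ↦ -2·5·81·1 = -810
  2*X*Z**2 ↦ 2·5·1·36 = 360
  -2*Y**3 ↦ -2·1·729·1 = -1458
Sum: F(5, 9, 6) = (-250) + (-675) + (-810) + (360) + (-1458) = -2833.
Reducing mod 11: -2833 ≡ 5 (mod 11).
Since F(a, b, c) ≡ 5 ≠ 0 (mod 11), P does NOT lie on the curve.


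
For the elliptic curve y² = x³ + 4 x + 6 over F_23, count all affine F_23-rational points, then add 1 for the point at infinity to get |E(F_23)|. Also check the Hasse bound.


Affine points = {(0, 11), (0, 12), (5, 6), (5, 17), (6, 4), (6, 19), (7, 3), (7, 20), (9, 9), (9, 14), (11, 1), (11, 22), (13, 1), (13, 22), (14, 0), (16, 7), (16, 16), (19, 8), (19, 15), (20, 6), (20, 17), (21, 6), (21, 17), (22, 1), (22, 22)}; affine count = 25; |E(F_23)| = 26.

Discriminant check: Δ ∝ 4a³ + 27b² = 4·4³ + 27·6² = 4·64 + 27·36 ≡ 9 (mod 23). Nonzero ⇒ E is nonsingular.
For each x ∈ F_23, compute rhs = x³ + 4·x + 6 mod 23, then count y ∈ F_23 with y² ≡ rhs.
  x = 0: rhs = 6, matching y values: 11, 12 (2 points).
  x = 1: rhs = 11, matching y values: none (0 points).
  x = 2: rhs = 22, matching y values: none (0 points).
  x = 3: rhs = 22, matching y values: none (0 points).
  x = 4: rhs = 17, matching y values: none (0 points).
  x = 5: rhs = 13, matching y values: 6, 17 (2 points).
  x = 6: rhs = 16, matching y values: 4, 19 (2 points).
  x = 7: rhs = 9, matching y values: 3, 20 (2 points).
  x = 8: rhs = 21, matching y values: none (0 points).
  x = 9: rhs = 12, matching y values: 9, 14 (2 points).
  x = 10: rhs = 11, matching y values: none (0 points).
  x = 11: rhs = 1, matching y values: 1, 22 (2 points).
  x = 12: rhs = 11, matching y values: none (0 points).
  x = 13: rhs = 1, matching y values: 1, 22 (2 points).
  x = 14: rhs = 0, matching y values: 0 (1 points).
  x = 15: rhs = 14, matching y values: none (0 points).
  x = 16: rhs = 3, matching y values: 7, 16 (2 points).
  x = 17: rhs = 19, matching y values: none (0 points).
  x = 18: rhs = 22, matching y values: none (0 points).
  x = 19: rhs = 18, matching y values: 8, 15 (2 points).
  x = 20: rhs = 13, matching y values: 6, 17 (2 points).
  x = 21: rhs = 13, matching y values: 6, 17 (2 points).
  x = 22: rhs = 1, matching y values: 1, 22 (2 points).
Total affine count: 25.
Full point count |E(F_23)| = 25 + 1 = 26.
Hasse bound: |26 − (23+1)| = |2| = 2 ≤ 2√23 ≈ 9.5917 ✓.
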